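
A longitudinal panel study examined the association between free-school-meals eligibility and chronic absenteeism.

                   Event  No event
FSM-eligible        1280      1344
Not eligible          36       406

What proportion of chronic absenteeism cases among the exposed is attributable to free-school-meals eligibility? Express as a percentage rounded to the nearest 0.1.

Cells: a = 1280, b = 1344, c = 36, d = 406.
Risk in exposed = 1280/2624 = 0.48780; risk in unexposed = 36/442 = 0.08145.
RR = 0.48780/0.08145 = 5.98916
AR% = (RR − 1)/RR × 100 = (5.98916 − 1)/5.98916 × 100 = 83.3032%

83.3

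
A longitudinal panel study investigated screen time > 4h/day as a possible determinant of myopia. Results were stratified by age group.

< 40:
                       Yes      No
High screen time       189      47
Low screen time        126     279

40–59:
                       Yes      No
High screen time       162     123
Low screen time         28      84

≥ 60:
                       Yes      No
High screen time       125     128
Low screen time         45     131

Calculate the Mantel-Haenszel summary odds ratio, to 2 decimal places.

4.94

OR_MH = Σ(aᵢdᵢ/nᵢ) / Σ(bᵢcᵢ/nᵢ), where nᵢ is the stratum total.
Stratum 1 (< 40): n = 641; a·d/n = 189·279/641 = 82.2637; b·c/n = 47·126/641 = 9.2387
Stratum 2 (40–59): n = 397; a·d/n = 162·84/397 = 34.2771; b·c/n = 123·28/397 = 8.6751
Stratum 3 (≥ 60): n = 429; a·d/n = 125·131/429 = 38.1702; b·c/n = 128·45/429 = 13.4266
OR_MH = (82.2637 + 34.2771 + 38.1702) / (9.2387 + 8.6751 + 13.4266) = 154.7109 / 31.3403 = 4.93648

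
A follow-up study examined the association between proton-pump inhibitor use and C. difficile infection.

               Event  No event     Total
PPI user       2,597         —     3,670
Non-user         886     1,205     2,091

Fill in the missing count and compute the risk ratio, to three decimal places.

The missing cell is in the exposed row: 3670 − 2597 = 1073.
So a = 2597, b = 1073, c = 886, d = 1205.
RR = [a/(a+b)] / [c/(c+d)] = (2597/3670) / (886/2091) = 0.70763/0.42372 = 1.67004

1.670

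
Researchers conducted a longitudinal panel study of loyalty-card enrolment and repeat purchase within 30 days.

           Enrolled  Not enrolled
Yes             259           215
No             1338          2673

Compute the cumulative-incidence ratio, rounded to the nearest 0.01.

Reading the table with exposure as columns: a = 259 (Enrolled, case), b = 1338 (Enrolled, non-case), c = 215 (Not enrolled, case), d = 2673.
Risk in exposed = 259/1597 = 0.16218; risk in unexposed = 215/2888 = 0.07445.
RR = 0.16218 / 0.07445 = 2.17848
The risk among the exposed is 2.18 times that among the unexposed.

2.18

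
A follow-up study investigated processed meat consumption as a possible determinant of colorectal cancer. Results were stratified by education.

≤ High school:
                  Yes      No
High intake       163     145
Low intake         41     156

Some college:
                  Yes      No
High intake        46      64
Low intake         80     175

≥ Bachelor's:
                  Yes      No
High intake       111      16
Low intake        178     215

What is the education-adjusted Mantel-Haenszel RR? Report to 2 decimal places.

RR_MH = Σ(aᵢ·n₀ᵢ/nᵢ) / Σ(cᵢ·n₁ᵢ/nᵢ), with n₁ᵢ = aᵢ+bᵢ (exposed), n₀ᵢ = cᵢ+dᵢ (unexposed), nᵢ = n₁ᵢ+n₀ᵢ.
Stratum 1 (≤ High school): n₁ = 308, n₀ = 197, n = 505; a·n₀/n = 163·197/505 = 63.5861; c·n₁/n = 41·308/505 = 25.0059
Stratum 2 (Some college): n₁ = 110, n₀ = 255, n = 365; a·n₀/n = 46·255/365 = 32.1370; c·n₁/n = 80·110/365 = 24.1096
Stratum 3 (≥ Bachelor's): n₁ = 127, n₀ = 393, n = 520; a·n₀/n = 111·393/520 = 83.8904; c·n₁/n = 178·127/520 = 43.4731
RR_MH = (63.5861 + 32.1370 + 83.8904) / (25.0059 + 24.1096 + 43.4731) = 179.6135 / 92.5886 = 1.93991

1.94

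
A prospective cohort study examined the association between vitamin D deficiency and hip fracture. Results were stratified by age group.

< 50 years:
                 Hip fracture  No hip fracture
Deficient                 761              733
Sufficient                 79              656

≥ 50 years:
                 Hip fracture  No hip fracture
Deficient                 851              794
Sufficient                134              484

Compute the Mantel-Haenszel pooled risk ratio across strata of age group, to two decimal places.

RR_MH = Σ(aᵢ·n₀ᵢ/nᵢ) / Σ(cᵢ·n₁ᵢ/nᵢ), with n₁ᵢ = aᵢ+bᵢ (exposed), n₀ᵢ = cᵢ+dᵢ (unexposed), nᵢ = n₁ᵢ+n₀ᵢ.
Stratum 1 (< 50 years): n₁ = 1494, n₀ = 735, n = 2229; a·n₀/n = 761·735/2229 = 250.9354; c·n₁/n = 79·1494/2229 = 52.9502
Stratum 2 (≥ 50 years): n₁ = 1645, n₀ = 618, n = 2263; a·n₀/n = 851·618/2263 = 232.3986; c·n₁/n = 134·1645/2263 = 97.4061
RR_MH = (250.9354 + 232.3986) / (52.9502 + 97.4061) = 483.3340 / 150.3563 = 3.21459

3.21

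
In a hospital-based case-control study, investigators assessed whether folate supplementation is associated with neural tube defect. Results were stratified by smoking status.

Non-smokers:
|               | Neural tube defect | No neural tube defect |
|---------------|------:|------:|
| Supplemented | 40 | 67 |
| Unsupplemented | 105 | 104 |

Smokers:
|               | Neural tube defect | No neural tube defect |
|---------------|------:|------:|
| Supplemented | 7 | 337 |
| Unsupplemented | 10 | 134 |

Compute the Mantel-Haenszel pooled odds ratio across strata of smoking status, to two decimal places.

OR_MH = Σ(aᵢdᵢ/nᵢ) / Σ(bᵢcᵢ/nᵢ), where nᵢ is the stratum total.
Stratum 1 (Non-smokers): n = 316; a·d/n = 40·104/316 = 13.1646; b·c/n = 67·105/316 = 22.2627
Stratum 2 (Smokers): n = 488; a·d/n = 7·134/488 = 1.9221; b·c/n = 337·10/488 = 6.9057
OR_MH = (13.1646 + 1.9221) / (22.2627 + 6.9057) = 15.0867 / 29.1684 = 0.51723

0.52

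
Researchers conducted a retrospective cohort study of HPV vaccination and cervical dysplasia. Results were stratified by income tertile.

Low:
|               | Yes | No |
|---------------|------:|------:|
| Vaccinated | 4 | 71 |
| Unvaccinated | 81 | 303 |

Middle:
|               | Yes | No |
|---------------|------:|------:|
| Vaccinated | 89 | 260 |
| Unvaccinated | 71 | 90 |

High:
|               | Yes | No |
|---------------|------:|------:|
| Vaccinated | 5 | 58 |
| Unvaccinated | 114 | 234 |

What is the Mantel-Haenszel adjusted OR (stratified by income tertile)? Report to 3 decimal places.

OR_MH = Σ(aᵢdᵢ/nᵢ) / Σ(bᵢcᵢ/nᵢ), where nᵢ is the stratum total.
Stratum 1 (Low): n = 459; a·d/n = 4·303/459 = 2.6405; b·c/n = 71·81/459 = 12.5294
Stratum 2 (Middle): n = 510; a·d/n = 89·90/510 = 15.7059; b·c/n = 260·71/510 = 36.1961
Stratum 3 (High): n = 411; a·d/n = 5·234/411 = 2.8467; b·c/n = 58·114/411 = 16.0876
OR_MH = (2.6405 + 15.7059 + 2.8467) / (12.5294 + 36.1961 + 16.0876) = 21.1931 / 64.8131 = 0.32699

0.327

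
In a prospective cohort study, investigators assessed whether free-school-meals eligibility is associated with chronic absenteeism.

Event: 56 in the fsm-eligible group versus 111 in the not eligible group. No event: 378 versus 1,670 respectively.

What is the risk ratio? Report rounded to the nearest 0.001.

2.070

From the description: a = 56, b = 378, c = 111, d = 1670.
Risk in exposed = 56/434 = 0.12903; risk in unexposed = 111/1781 = 0.06232.
RR = 0.12903 / 0.06232 = 2.07033
The risk among the exposed is 2.07 times that among the unexposed.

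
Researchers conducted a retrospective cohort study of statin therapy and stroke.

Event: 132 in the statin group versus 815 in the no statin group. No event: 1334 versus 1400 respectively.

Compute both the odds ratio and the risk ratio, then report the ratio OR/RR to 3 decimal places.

0.695

From the description: a = 132, b = 1334, c = 815, d = 1400.
OR = (132·1400)/(1334·815) = 184800/1087210 = 0.16998
Risk in exposed = 132/1466 = 0.09004; risk in unexposed = 815/2215 = 0.36795; RR = 0.24471
OR/RR = 0.16998 / 0.24471 = 0.69460
The outcome is not rare, so the OR lies further from 1 than the RR.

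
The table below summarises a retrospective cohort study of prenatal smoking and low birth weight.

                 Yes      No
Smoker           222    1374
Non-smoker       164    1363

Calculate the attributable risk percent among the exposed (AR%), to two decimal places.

Cells: a = 222, b = 1374, c = 164, d = 1363.
Risk in exposed = 222/1596 = 0.13910; risk in unexposed = 164/1527 = 0.10740.
RR = 0.13910/0.10740 = 1.29514
AR% = (RR − 1)/RR × 100 = (1.29514 − 1)/1.29514 × 100 = 22.7880%

22.79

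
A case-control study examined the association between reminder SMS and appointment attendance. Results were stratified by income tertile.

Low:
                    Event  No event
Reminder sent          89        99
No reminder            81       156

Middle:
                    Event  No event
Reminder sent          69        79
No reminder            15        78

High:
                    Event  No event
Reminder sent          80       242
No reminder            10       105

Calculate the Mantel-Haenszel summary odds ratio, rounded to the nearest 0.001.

2.531

OR_MH = Σ(aᵢdᵢ/nᵢ) / Σ(bᵢcᵢ/nᵢ), where nᵢ is the stratum total.
Stratum 1 (Low): n = 425; a·d/n = 89·156/425 = 32.6682; b·c/n = 99·81/425 = 18.8682
Stratum 2 (Middle): n = 241; a·d/n = 69·78/241 = 22.3320; b·c/n = 79·15/241 = 4.9170
Stratum 3 (High): n = 437; a·d/n = 80·105/437 = 19.2220; b·c/n = 242·10/437 = 5.5378
OR_MH = (32.6682 + 22.3320 + 19.2220) / (18.8682 + 4.9170 + 5.5378) = 74.2222 / 29.3230 = 2.53119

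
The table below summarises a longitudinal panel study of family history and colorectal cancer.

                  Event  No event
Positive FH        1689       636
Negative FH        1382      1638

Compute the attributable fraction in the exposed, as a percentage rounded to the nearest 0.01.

37.01

Cells: a = 1689, b = 636, c = 1382, d = 1638.
Risk in exposed = 1689/2325 = 0.72645; risk in unexposed = 1382/3020 = 0.45762.
RR = 0.72645/0.45762 = 1.58747
AR% = (RR − 1)/RR × 100 = (1.58747 − 1)/1.58747 × 100 = 37.0067%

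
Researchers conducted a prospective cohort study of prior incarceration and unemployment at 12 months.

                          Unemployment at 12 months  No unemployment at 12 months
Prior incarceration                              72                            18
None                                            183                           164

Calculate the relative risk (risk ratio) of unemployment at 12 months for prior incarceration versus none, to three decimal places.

Cells: a = 72, b = 18, c = 183, d = 164.
Risk in exposed = 72/90 = 0.80000; risk in unexposed = 183/347 = 0.52738.
RR = 0.80000 / 0.52738 = 1.51694
The risk among the exposed is 1.52 times that among the unexposed.

1.517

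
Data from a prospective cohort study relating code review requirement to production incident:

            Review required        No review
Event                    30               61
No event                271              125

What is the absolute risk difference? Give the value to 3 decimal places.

Reading the table with exposure as columns: a = 30 (Review required, case), b = 271 (Review required, non-case), c = 61 (No review, case), d = 125.
Risk in exposed = 30/301 = 0.099668; risk in unexposed = 61/186 = 0.327957.
Risk difference = 0.099668 − 0.327957 = -0.228289

-0.228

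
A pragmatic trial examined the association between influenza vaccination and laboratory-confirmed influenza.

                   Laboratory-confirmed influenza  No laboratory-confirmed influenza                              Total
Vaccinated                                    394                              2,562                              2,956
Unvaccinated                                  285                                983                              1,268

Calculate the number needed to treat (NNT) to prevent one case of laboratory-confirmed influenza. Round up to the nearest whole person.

Risk in treated group = 394/2956 = 0.13329; risk in control = 285/1268 = 0.22476.
Absolute risk reduction = 0.22476 − 0.13329 = 0.09148
NNT = 1 / ARR = 1 / 0.09148 = 10.932 → round up → 11

11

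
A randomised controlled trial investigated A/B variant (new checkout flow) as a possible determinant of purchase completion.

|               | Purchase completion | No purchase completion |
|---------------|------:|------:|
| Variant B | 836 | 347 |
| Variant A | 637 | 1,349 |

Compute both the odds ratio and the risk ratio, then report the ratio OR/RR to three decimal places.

Cells: a = 836, b = 347, c = 637, d = 1349.
OR = (836·1349)/(347·637) = 1127764/221039 = 5.10210
Risk in exposed = 836/1183 = 0.70668; risk in unexposed = 637/1986 = 0.32075; RR = 2.20324
OR/RR = 5.10210 / 2.20324 = 2.31573
The outcome is not rare, so the OR lies further from 1 than the RR.

2.316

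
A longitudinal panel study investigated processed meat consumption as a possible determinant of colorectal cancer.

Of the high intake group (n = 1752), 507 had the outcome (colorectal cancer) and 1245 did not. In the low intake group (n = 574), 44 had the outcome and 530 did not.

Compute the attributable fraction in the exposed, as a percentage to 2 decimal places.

From the description: a = 507, b = 1245, c = 44, d = 530.
Risk in exposed = 507/1752 = 0.28938; risk in unexposed = 44/574 = 0.07666.
RR = 0.28938/0.07666 = 3.77514
AR% = (RR − 1)/RR × 100 = (3.77514 − 1)/3.77514 × 100 = 73.5109%

73.51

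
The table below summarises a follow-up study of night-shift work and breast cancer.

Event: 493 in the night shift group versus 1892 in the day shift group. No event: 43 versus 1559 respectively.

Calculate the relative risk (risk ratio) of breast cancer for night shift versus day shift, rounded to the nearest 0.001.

From the description: a = 493, b = 43, c = 1892, d = 1559.
Risk in exposed = 493/536 = 0.91978; risk in unexposed = 1892/3451 = 0.54825.
RR = 0.91978 / 0.54825 = 1.67767
The risk among the exposed is 1.68 times that among the unexposed.

1.678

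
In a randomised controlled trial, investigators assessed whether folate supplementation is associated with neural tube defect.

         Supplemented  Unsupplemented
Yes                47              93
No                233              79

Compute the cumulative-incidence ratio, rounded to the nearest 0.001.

Reading the table with exposure as columns: a = 47 (Supplemented, case), b = 233 (Supplemented, non-case), c = 93 (Unsupplemented, case), d = 79.
Risk in exposed = 47/280 = 0.16786; risk in unexposed = 93/172 = 0.54070.
RR = 0.16786 / 0.54070 = 0.31045
The risk is 69% lower among the exposed than among the unexposed.

0.310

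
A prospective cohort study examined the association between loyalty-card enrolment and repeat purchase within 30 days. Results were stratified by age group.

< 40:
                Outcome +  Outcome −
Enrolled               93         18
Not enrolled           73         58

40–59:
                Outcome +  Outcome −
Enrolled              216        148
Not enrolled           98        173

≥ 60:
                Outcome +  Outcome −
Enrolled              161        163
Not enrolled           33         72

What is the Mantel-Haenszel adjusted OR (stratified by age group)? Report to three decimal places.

OR_MH = Σ(aᵢdᵢ/nᵢ) / Σ(bᵢcᵢ/nᵢ), where nᵢ is the stratum total.
Stratum 1 (< 40): n = 242; a·d/n = 93·58/242 = 22.2893; b·c/n = 18·73/242 = 5.4298
Stratum 2 (40–59): n = 635; a·d/n = 216·173/635 = 58.8472; b·c/n = 148·98/635 = 22.8409
Stratum 3 (≥ 60): n = 429; a·d/n = 161·72/429 = 27.0210; b·c/n = 163·33/429 = 12.5385
OR_MH = (22.2893 + 58.8472 + 27.0210) / (5.4298 + 22.8409 + 12.5385) = 108.1575 / 40.8092 = 2.65032

2.650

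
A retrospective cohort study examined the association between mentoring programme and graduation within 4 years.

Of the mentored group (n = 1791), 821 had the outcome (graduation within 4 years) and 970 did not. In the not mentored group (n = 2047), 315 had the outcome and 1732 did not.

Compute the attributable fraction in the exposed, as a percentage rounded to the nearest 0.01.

From the description: a = 821, b = 970, c = 315, d = 1732.
Risk in exposed = 821/1791 = 0.45840; risk in unexposed = 315/2047 = 0.15388.
RR = 0.45840/0.15388 = 2.97889
AR% = (RR − 1)/RR × 100 = (2.97889 − 1)/2.97889 × 100 = 66.4305%

66.43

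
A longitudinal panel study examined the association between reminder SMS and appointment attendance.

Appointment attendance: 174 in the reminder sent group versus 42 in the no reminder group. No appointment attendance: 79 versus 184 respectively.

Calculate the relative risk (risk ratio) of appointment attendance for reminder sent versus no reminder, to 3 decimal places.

3.701

From the description: a = 174, b = 79, c = 42, d = 184.
Risk in exposed = 174/253 = 0.68775; risk in unexposed = 42/226 = 0.18584.
RR = 0.68775 / 0.18584 = 3.70073
The risk among the exposed is 3.70 times that among the unexposed.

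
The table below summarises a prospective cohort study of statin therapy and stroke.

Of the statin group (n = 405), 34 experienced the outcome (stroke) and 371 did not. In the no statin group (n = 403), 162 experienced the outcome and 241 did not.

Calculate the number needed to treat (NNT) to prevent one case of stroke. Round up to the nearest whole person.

4

Risk in treated group = 34/405 = 0.08395; risk in control = 162/403 = 0.40199.
Absolute risk reduction = 0.40199 − 0.08395 = 0.31803
NNT = 1 / ARR = 1 / 0.31803 = 3.144 → round up → 4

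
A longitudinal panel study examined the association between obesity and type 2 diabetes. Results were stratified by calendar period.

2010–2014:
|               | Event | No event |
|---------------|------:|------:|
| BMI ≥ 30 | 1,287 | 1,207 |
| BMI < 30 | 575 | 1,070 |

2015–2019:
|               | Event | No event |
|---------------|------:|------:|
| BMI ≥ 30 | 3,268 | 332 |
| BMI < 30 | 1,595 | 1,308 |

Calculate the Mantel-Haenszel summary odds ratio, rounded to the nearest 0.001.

3.974

OR_MH = Σ(aᵢdᵢ/nᵢ) / Σ(bᵢcᵢ/nᵢ), where nᵢ is the stratum total.
Stratum 1 (2010–2014): n = 4139; a·d/n = 1287·1070/4139 = 332.7108; b·c/n = 1207·575/4139 = 167.6794
Stratum 2 (2015–2019): n = 6503; a·d/n = 3268·1308/6503 = 657.3188; b·c/n = 332·1595/6503 = 81.4301
OR_MH = (332.7108 + 657.3188) / (167.6794 + 81.4301) = 990.0296 / 249.1095 = 3.97427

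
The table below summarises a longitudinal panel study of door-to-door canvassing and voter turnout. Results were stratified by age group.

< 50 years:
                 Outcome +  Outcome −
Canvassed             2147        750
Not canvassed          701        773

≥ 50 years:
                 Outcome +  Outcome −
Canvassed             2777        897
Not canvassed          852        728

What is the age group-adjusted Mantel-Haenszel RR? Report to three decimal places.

RR_MH = Σ(aᵢ·n₀ᵢ/nᵢ) / Σ(cᵢ·n₁ᵢ/nᵢ), with n₁ᵢ = aᵢ+bᵢ (exposed), n₀ᵢ = cᵢ+dᵢ (unexposed), nᵢ = n₁ᵢ+n₀ᵢ.
Stratum 1 (< 50 years): n₁ = 2897, n₀ = 1474, n = 4371; a·n₀/n = 2147·1474/4371 = 724.0169; c·n₁/n = 701·2897/4371 = 464.6070
Stratum 2 (≥ 50 years): n₁ = 3674, n₀ = 1580, n = 5254; a·n₀/n = 2777·1580/5254 = 835.1085; c·n₁/n = 852·3674/5254 = 595.7838
RR_MH = (724.0169 + 835.1085) / (464.6070 + 595.7838) = 1559.1254 / 1060.3907 = 1.47033

1.470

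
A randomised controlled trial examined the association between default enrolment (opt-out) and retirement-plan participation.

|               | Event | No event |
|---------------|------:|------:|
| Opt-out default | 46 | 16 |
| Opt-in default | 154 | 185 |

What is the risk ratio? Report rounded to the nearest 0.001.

Cells: a = 46, b = 16, c = 154, d = 185.
Risk in exposed = 46/62 = 0.74194; risk in unexposed = 154/339 = 0.45428.
RR = 0.74194 / 0.45428 = 1.63322
The risk among the exposed is 1.63 times that among the unexposed.

1.633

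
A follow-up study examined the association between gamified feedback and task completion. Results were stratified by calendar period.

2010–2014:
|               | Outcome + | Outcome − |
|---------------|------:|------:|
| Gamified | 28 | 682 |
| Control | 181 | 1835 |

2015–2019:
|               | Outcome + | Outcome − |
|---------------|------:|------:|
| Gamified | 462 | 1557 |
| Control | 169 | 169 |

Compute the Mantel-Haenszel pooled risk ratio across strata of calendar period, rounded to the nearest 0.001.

RR_MH = Σ(aᵢ·n₀ᵢ/nᵢ) / Σ(cᵢ·n₁ᵢ/nᵢ), with n₁ᵢ = aᵢ+bᵢ (exposed), n₀ᵢ = cᵢ+dᵢ (unexposed), nᵢ = n₁ᵢ+n₀ᵢ.
Stratum 1 (2010–2014): n₁ = 710, n₀ = 2016, n = 2726; a·n₀/n = 28·2016/2726 = 20.7073; c·n₁/n = 181·710/2726 = 47.1423
Stratum 2 (2015–2019): n₁ = 2019, n₀ = 338, n = 2357; a·n₀/n = 462·338/2357 = 66.2520; c·n₁/n = 169·2019/2357 = 144.7650
RR_MH = (20.7073 + 66.2520) / (47.1423 + 144.7650) = 86.9593 / 191.9073 = 0.45313

0.453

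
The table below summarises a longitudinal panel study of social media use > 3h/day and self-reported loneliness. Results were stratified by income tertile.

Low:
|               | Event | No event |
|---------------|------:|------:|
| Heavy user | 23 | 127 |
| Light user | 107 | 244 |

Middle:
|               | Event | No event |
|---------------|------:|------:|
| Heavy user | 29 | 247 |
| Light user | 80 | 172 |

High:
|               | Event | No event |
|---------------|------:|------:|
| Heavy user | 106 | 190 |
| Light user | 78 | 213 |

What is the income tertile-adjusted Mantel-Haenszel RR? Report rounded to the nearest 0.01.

0.73

RR_MH = Σ(aᵢ·n₀ᵢ/nᵢ) / Σ(cᵢ·n₁ᵢ/nᵢ), with n₁ᵢ = aᵢ+bᵢ (exposed), n₀ᵢ = cᵢ+dᵢ (unexposed), nᵢ = n₁ᵢ+n₀ᵢ.
Stratum 1 (Low): n₁ = 150, n₀ = 351, n = 501; a·n₀/n = 23·351/501 = 16.1138; c·n₁/n = 107·150/501 = 32.0359
Stratum 2 (Middle): n₁ = 276, n₀ = 252, n = 528; a·n₀/n = 29·252/528 = 13.8409; c·n₁/n = 80·276/528 = 41.8182
Stratum 3 (High): n₁ = 296, n₀ = 291, n = 587; a·n₀/n = 106·291/587 = 52.5486; c·n₁/n = 78·296/587 = 39.3322
RR_MH = (16.1138 + 13.8409 + 52.5486) / (32.0359 + 41.8182 + 39.3322) = 82.5032 / 113.1863 = 0.72892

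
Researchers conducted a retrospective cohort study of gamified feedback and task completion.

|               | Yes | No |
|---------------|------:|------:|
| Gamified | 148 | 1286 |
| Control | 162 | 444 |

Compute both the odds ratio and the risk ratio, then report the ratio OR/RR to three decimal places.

0.817

Cells: a = 148, b = 1286, c = 162, d = 444.
OR = (148·444)/(1286·162) = 65712/208332 = 0.31542
Risk in exposed = 148/1434 = 0.10321; risk in unexposed = 162/606 = 0.26733; RR = 0.38607
OR/RR = 0.31542 / 0.38607 = 0.81699
The outcome is not rare, so the OR lies further from 1 than the RR.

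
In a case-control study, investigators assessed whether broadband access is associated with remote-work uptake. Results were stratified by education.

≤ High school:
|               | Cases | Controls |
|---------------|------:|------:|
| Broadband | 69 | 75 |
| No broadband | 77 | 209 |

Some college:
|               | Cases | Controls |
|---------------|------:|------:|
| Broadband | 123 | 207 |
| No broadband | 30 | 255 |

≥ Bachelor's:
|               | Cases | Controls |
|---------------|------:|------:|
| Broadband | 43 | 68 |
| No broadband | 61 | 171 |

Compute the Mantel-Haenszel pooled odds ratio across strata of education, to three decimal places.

2.975

OR_MH = Σ(aᵢdᵢ/nᵢ) / Σ(bᵢcᵢ/nᵢ), where nᵢ is the stratum total.
Stratum 1 (≤ High school): n = 430; a·d/n = 69·209/430 = 33.5372; b·c/n = 75·77/430 = 13.4302
Stratum 2 (Some college): n = 615; a·d/n = 123·255/615 = 51.0000; b·c/n = 207·30/615 = 10.0976
Stratum 3 (≥ Bachelor's): n = 343; a·d/n = 43·171/343 = 21.4373; b·c/n = 68·61/343 = 12.0933
OR_MH = (33.5372 + 51.0000 + 21.4373) / (13.4302 + 10.0976 + 12.0933) = 105.9745 / 35.6211 = 2.97505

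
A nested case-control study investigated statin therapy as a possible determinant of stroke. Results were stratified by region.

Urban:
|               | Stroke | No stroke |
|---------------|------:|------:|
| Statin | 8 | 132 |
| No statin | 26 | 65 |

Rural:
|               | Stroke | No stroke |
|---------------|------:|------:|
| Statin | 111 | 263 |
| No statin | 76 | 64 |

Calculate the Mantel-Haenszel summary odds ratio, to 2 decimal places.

OR_MH = Σ(aᵢdᵢ/nᵢ) / Σ(bᵢcᵢ/nᵢ), where nᵢ is the stratum total.
Stratum 1 (Urban): n = 231; a·d/n = 8·65/231 = 2.2511; b·c/n = 132·26/231 = 14.8571
Stratum 2 (Rural): n = 514; a·d/n = 111·64/514 = 13.8210; b·c/n = 263·76/514 = 38.8872
OR_MH = (2.2511 + 13.8210) / (14.8571 + 38.8872) = 16.0721 / 53.7443 = 0.29905

0.30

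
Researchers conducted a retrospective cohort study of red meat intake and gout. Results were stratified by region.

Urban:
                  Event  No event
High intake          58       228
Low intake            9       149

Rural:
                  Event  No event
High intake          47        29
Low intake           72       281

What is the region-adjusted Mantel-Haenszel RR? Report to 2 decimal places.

RR_MH = Σ(aᵢ·n₀ᵢ/nᵢ) / Σ(cᵢ·n₁ᵢ/nᵢ), with n₁ᵢ = aᵢ+bᵢ (exposed), n₀ᵢ = cᵢ+dᵢ (unexposed), nᵢ = n₁ᵢ+n₀ᵢ.
Stratum 1 (Urban): n₁ = 286, n₀ = 158, n = 444; a·n₀/n = 58·158/444 = 20.6396; c·n₁/n = 9·286/444 = 5.7973
Stratum 2 (Rural): n₁ = 76, n₀ = 353, n = 429; a·n₀/n = 47·353/429 = 38.6737; c·n₁/n = 72·76/429 = 12.7552
RR_MH = (20.6396 + 38.6737) / (5.7973 + 12.7552) = 59.3133 / 18.5525 = 3.19704

3.20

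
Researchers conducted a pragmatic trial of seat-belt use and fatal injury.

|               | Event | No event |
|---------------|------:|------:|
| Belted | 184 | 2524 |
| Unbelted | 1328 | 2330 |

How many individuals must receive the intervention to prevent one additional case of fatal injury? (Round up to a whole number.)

4

Risk in treated group = 184/2708 = 0.06795; risk in control = 1328/3658 = 0.36304.
Absolute risk reduction = 0.36304 − 0.06795 = 0.29509
NNT = 1 / ARR = 1 / 0.29509 = 3.389 → round up → 4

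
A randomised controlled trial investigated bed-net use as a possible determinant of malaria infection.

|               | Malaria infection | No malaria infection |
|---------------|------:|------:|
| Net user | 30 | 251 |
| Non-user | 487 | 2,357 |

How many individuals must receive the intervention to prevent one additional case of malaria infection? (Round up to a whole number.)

16

Risk in treated group = 30/281 = 0.10676; risk in control = 487/2844 = 0.17124.
Absolute risk reduction = 0.17124 − 0.10676 = 0.06448
NNT = 1 / ARR = 1 / 0.06448 = 15.510 → round up → 16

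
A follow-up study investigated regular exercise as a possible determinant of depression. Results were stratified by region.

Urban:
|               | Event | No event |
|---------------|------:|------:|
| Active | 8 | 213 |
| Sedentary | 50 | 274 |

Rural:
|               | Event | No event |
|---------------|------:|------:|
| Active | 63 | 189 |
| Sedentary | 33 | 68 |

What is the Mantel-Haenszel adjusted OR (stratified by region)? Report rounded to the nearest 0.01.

OR_MH = Σ(aᵢdᵢ/nᵢ) / Σ(bᵢcᵢ/nᵢ), where nᵢ is the stratum total.
Stratum 1 (Urban): n = 545; a·d/n = 8·274/545 = 4.0220; b·c/n = 213·50/545 = 19.5413
Stratum 2 (Rural): n = 353; a·d/n = 63·68/353 = 12.1360; b·c/n = 189·33/353 = 17.6686
OR_MH = (4.0220 + 12.1360) / (19.5413 + 17.6686) = 16.1580 / 37.2098 = 0.43424

0.43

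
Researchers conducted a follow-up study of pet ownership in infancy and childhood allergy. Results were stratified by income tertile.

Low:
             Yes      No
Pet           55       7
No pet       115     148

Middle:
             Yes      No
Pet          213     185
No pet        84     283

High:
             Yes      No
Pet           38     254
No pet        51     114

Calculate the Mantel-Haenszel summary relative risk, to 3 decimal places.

RR_MH = Σ(aᵢ·n₀ᵢ/nᵢ) / Σ(cᵢ·n₁ᵢ/nᵢ), with n₁ᵢ = aᵢ+bᵢ (exposed), n₀ᵢ = cᵢ+dᵢ (unexposed), nᵢ = n₁ᵢ+n₀ᵢ.
Stratum 1 (Low): n₁ = 62, n₀ = 263, n = 325; a·n₀/n = 55·263/325 = 44.5077; c·n₁/n = 115·62/325 = 21.9385
Stratum 2 (Middle): n₁ = 398, n₀ = 367, n = 765; a·n₀/n = 213·367/765 = 102.1843; c·n₁/n = 84·398/765 = 43.7020
Stratum 3 (High): n₁ = 292, n₀ = 165, n = 457; a·n₀/n = 38·165/457 = 13.7199; c·n₁/n = 51·292/457 = 32.5864
RR_MH = (44.5077 + 102.1843 + 13.7199) / (21.9385 + 43.7020 + 32.5864) = 160.4119 / 98.2269 = 1.63308

1.633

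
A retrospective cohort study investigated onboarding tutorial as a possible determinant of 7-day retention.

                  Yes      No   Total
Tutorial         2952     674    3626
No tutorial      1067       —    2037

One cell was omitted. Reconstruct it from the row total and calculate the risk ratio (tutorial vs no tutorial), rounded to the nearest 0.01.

1.55

The missing cell is in the unexposed row: 2037 − 1067 = 970.
So a = 2952, b = 674, c = 1067, d = 970.
RR = [a/(a+b)] / [c/(c+d)] = (2952/3626) / (1067/2037) = 0.81412/0.52381 = 1.55423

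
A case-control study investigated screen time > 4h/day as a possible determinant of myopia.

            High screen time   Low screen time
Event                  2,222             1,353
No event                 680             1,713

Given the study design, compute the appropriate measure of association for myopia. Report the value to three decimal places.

4.137

Reading the table with exposure as columns: a = 2222 (High screen time, case), b = 680 (High screen time, non-case), c = 1353 (Low screen time, case), d = 1713.
This is a case-control study: participants were sampled on outcome status, so risks in the source population cannot be estimated directly — relative risk is not valid here. The odds ratio is the appropriate measure.
OR = (a·d)/(b·c) = (2222 × 1713) / (680 × 1353) = 3806286 / 920040 = 4.13709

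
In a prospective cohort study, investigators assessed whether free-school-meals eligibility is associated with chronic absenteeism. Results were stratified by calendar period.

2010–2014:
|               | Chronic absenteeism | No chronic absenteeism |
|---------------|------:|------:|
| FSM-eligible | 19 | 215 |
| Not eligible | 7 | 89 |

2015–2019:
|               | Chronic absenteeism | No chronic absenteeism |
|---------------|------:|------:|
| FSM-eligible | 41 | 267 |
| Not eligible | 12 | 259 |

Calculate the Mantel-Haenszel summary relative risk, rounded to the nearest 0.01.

RR_MH = Σ(aᵢ·n₀ᵢ/nᵢ) / Σ(cᵢ·n₁ᵢ/nᵢ), with n₁ᵢ = aᵢ+bᵢ (exposed), n₀ᵢ = cᵢ+dᵢ (unexposed), nᵢ = n₁ᵢ+n₀ᵢ.
Stratum 1 (2010–2014): n₁ = 234, n₀ = 96, n = 330; a·n₀/n = 19·96/330 = 5.5273; c·n₁/n = 7·234/330 = 4.9636
Stratum 2 (2015–2019): n₁ = 308, n₀ = 271, n = 579; a·n₀/n = 41·271/579 = 19.1900; c·n₁/n = 12·308/579 = 6.3834
RR_MH = (5.5273 + 19.1900) / (4.9636 + 6.3834) = 24.7173 / 11.3471 = 2.17830

2.18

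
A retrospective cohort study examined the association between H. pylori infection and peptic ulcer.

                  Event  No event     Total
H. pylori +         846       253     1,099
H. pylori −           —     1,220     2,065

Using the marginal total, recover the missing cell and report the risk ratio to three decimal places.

1.881

The missing cell is in the unexposed row: 2065 − 1220 = 845.
So a = 846, b = 253, c = 845, d = 1220.
RR = [a/(a+b)] / [c/(c+d)] = (846/1099) / (845/2065) = 0.76979/0.40920 = 1.88120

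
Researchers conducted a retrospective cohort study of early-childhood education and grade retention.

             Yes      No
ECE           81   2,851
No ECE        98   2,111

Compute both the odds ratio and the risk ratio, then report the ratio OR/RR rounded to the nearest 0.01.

Cells: a = 81, b = 2851, c = 98, d = 2111.
OR = (81·2111)/(2851·98) = 170991/279398 = 0.61200
Risk in exposed = 81/2932 = 0.02763; risk in unexposed = 98/2209 = 0.04436; RR = 0.62272
OR/RR = 0.61200 / 0.62272 = 0.98279
The outcome is rare in both groups, so OR ≈ RR (ratio near 1).

0.98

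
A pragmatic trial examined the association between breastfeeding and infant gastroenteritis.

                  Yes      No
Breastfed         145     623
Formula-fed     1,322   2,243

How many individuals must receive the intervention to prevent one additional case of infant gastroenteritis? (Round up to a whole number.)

6

Risk in treated group = 145/768 = 0.18880; risk in control = 1322/3565 = 0.37083.
Absolute risk reduction = 0.37083 − 0.18880 = 0.18203
NNT = 1 / ARR = 1 / 0.18203 = 5.494 → round up → 6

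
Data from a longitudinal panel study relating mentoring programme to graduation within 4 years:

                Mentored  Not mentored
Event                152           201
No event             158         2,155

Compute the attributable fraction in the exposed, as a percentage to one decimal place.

Reading the table with exposure as columns: a = 152 (Mentored, case), b = 158 (Mentored, non-case), c = 201 (Not mentored, case), d = 2155.
Risk in exposed = 152/310 = 0.49032; risk in unexposed = 201/2356 = 0.08531.
RR = 0.49032/0.08531 = 5.74726
AR% = (RR − 1)/RR × 100 = (5.74726 − 1)/5.74726 × 100 = 82.6004%

82.6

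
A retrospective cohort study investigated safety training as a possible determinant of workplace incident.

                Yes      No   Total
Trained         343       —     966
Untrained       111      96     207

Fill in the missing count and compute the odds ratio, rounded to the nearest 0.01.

The missing cell is in the exposed row: 966 − 343 = 623.
So a = 343, b = 623, c = 111, d = 96.
OR = (a·d)/(b·c) = (343 × 96) / (623 × 111) = 32928 / 69153 = 0.47616

0.48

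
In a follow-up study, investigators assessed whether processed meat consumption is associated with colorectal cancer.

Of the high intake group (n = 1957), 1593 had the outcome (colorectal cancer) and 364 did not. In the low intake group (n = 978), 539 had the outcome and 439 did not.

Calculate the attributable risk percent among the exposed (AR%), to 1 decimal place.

32.3

From the description: a = 1593, b = 364, c = 539, d = 439.
Risk in exposed = 1593/1957 = 0.81400; risk in unexposed = 539/978 = 0.55112.
RR = 0.81400/0.55112 = 1.47698
AR% = (RR − 1)/RR × 100 = (1.47698 − 1)/1.47698 × 100 = 32.2943%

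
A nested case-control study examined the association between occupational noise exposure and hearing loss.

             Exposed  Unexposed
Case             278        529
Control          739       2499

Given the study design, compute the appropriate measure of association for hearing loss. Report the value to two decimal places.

1.78

Reading the table with exposure as columns: a = 278 (Exposed, case), b = 739 (Exposed, non-case), c = 529 (Unexposed, case), d = 2499.
This is a nested case-control study: participants were sampled on outcome status, so risks in the source population cannot be estimated directly — relative risk is not valid here. The odds ratio is the appropriate measure.
OR = (a·d)/(b·c) = (278 × 2499) / (739 × 529) = 694722 / 390931 = 1.77710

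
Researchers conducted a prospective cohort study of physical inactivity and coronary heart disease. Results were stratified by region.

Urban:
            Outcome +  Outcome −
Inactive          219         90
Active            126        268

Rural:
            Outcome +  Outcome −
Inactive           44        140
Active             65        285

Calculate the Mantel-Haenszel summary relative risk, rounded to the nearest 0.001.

RR_MH = Σ(aᵢ·n₀ᵢ/nᵢ) / Σ(cᵢ·n₁ᵢ/nᵢ), with n₁ᵢ = aᵢ+bᵢ (exposed), n₀ᵢ = cᵢ+dᵢ (unexposed), nᵢ = n₁ᵢ+n₀ᵢ.
Stratum 1 (Urban): n₁ = 309, n₀ = 394, n = 703; a·n₀/n = 219·394/703 = 122.7397; c·n₁/n = 126·309/703 = 55.3826
Stratum 2 (Rural): n₁ = 184, n₀ = 350, n = 534; a·n₀/n = 44·350/534 = 28.8390; c·n₁/n = 65·184/534 = 22.3970
RR_MH = (122.7397 + 28.8390) / (55.3826 + 22.3970) = 151.5786 / 77.7796 = 1.94882

1.949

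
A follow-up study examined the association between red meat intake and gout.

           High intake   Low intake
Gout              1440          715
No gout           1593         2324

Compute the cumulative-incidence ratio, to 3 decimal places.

Reading the table with exposure as columns: a = 1440 (High intake, case), b = 1593 (High intake, non-case), c = 715 (Low intake, case), d = 2324.
Risk in exposed = 1440/3033 = 0.47478; risk in unexposed = 715/3039 = 0.23527.
RR = 0.47478 / 0.23527 = 2.01797
The risk among the exposed is 2.02 times that among the unexposed.

2.018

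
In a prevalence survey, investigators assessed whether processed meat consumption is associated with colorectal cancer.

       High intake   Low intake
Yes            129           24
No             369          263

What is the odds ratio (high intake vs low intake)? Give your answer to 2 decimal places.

3.83

Reading the table with exposure as columns: a = 129 (High intake, case), b = 369 (High intake, non-case), c = 24 (Low intake, case), d = 263.
OR = (a·d)/(b·c) = (129 × 263) / (369 × 24) = 33927 / 8856 = 3.83096
The odds of colorectal cancer are about 3.83 times as high in the high intake group.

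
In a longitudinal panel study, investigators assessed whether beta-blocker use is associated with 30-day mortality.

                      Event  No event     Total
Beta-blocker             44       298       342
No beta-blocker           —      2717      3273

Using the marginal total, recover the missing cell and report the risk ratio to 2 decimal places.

0.76

The missing cell is in the unexposed row: 3273 − 2717 = 556.
So a = 44, b = 298, c = 556, d = 2717.
RR = [a/(a+b)] / [c/(c+d)] = (44/342) / (556/3273) = 0.12865/0.16987 = 0.75735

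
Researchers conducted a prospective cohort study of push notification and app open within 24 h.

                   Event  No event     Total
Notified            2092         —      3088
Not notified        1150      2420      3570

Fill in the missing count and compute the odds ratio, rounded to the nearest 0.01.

The missing cell is in the exposed row: 3088 − 2092 = 996.
So a = 2092, b = 996, c = 1150, d = 2420.
OR = (a·d)/(b·c) = (2092 × 2420) / (996 × 1150) = 5062640 / 1145400 = 4.41998

4.42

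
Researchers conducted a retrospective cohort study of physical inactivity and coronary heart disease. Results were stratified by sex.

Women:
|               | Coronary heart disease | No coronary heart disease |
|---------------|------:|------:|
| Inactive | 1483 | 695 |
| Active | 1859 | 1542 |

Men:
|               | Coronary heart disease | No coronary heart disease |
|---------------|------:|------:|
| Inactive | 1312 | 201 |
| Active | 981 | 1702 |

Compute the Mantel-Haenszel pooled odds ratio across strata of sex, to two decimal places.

3.38

OR_MH = Σ(aᵢdᵢ/nᵢ) / Σ(bᵢcᵢ/nᵢ), where nᵢ is the stratum total.
Stratum 1 (Women): n = 5579; a·d/n = 1483·1542/5579 = 409.8917; b·c/n = 695·1859/5579 = 231.5836
Stratum 2 (Men): n = 4196; a·d/n = 1312·1702/4196 = 532.1792; b·c/n = 201·981/4196 = 46.9926
OR_MH = (409.8917 + 532.1792) / (231.5836 + 46.9926) = 942.0710 / 278.5762 = 3.38173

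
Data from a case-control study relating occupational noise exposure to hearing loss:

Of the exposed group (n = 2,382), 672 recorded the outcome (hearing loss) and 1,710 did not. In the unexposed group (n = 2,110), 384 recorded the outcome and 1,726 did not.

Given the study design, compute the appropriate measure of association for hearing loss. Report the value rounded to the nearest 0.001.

From the description: a = 672, b = 1710, c = 384, d = 1726.
This is a case-control study: participants were sampled on outcome status, so risks in the source population cannot be estimated directly — relative risk is not valid here. The odds ratio is the appropriate measure.
OR = (a·d)/(b·c) = (672 × 1726) / (1710 × 384) = 1159872 / 656640 = 1.76637

1.766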